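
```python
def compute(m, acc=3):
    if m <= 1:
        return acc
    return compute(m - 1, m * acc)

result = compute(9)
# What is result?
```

Accumulator trace (n, acc): (9, 3) -> (8, 27) -> (7, 216) -> (6, 1512) -> (5, 9072) -> (4, 45360) -> (3, 181440) -> (2, 544320) -> (1, 1088640) -> return 1088640

Answer: 1088640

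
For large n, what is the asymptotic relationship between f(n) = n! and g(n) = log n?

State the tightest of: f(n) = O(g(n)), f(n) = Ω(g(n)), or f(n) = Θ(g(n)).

n! vs log n: f(n) = Ω(g(n)) but not O(g(n)) — n! grows strictly faster than log n.

Answer: f(n) = Ω(g(n)) but not O(g(n)) — n! grows strictly faster than log n.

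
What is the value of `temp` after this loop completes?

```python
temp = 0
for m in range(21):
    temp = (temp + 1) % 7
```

Increment mod 7, 21 times = 0
`temp` takes the values: 0 → 1 → 2 → 3 → 4 → 5 → 6 → 0 → 1 → 2 → 3 → 4 → 5 → 6 → 0 → 1 → 2 → 3 → 4 → 5 → 6 → 0

Answer: 0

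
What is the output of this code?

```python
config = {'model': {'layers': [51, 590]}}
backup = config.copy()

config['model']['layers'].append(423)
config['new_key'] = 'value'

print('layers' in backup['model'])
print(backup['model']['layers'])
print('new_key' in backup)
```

Key concept: shallow copy gotcha with nested dict.
Step by step:
`config = {'model': {'layers': [51, 590]}}` → config = {'model': {'layers': [51, 590]}}
`backup = config.copy()` → backup = {'model': {'layers': [51, 590]}}
`config['model']['layers'].append(423)` → config = {'model': {'layers': [51, 590, 423]}}; backup = {'model': {'layers': [51, 590, 423]}}
`config['new_key'] = 'value'` → config = {'model': {'layers': [51, 590, 423]}, 'new_key': 'value'}
`print('layers' in backup['model'])` → prints True
`print(backup['model']['layers'])` → prints [51, 590, 423]
`print('new_key' in backup)` → prints False

Answer:
True
[51, 590, 423]
False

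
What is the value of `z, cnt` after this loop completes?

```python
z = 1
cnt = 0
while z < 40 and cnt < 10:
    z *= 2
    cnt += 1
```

Double until >= 40 or 10 iterations
`z, cnt` takes the values: (1, 0) → (2, 0) → (2, 1) → (4, 1) → (4, 2) → (8, 2) → (8, 3) → (16, 3) → (16, 4) → (32, 4) → (32, 5) → (64, 5) → (64, 6)

Answer: 64, 6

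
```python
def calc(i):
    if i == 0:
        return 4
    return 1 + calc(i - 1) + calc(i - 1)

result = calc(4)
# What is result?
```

calc(i) = 1 + 2·calc(i-1), calc(0)=4. Closed form: (4+1)·2^4 - 1 = 79.

Answer: 79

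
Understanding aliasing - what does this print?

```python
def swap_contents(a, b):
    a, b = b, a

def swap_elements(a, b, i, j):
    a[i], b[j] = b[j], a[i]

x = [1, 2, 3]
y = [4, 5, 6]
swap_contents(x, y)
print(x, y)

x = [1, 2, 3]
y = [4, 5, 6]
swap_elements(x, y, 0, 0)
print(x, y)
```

Key concept: parameter rebinding vs mutation.
Step by step:
`x = [1, 2, 3]` → x = [1, 2, 3]
`y = [4, 5, 6]` → y = [4, 5, 6]
`swap_contents(x, y)` → no visible change to tracked variables
`print(x, y)` → prints [1, 2, 3] [4, 5, 6]
`x = [1, 2, 3]` → x = [1, 2, 3]
`y = [4, 5, 6]` → y = [4, 5, 6]
`swap_elements(x, y, 0, 0)` → x = [4, 2, 3]; y = [1, 5, 6]
`print(x, y)` → prints [4, 2, 3] [1, 5, 6]

Answer:
[1, 2, 3] [4, 5, 6]
[4, 2, 3] [1, 5, 6]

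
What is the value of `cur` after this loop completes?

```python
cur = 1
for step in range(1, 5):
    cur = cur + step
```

Start at 1, add 1 through 4
`cur` takes the values: 1 → 2 → 4 → 7 → 11

Answer: 11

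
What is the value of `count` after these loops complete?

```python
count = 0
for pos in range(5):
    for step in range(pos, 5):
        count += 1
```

Upper triangle: 5 + 4 + ... + 1
`count` takes the values: 0 → 1 → 2 → 3 → 4 → 5 → 6 → 7 → 8 → 9 → 10 → 11 → 12 → 13 → 14 → 15

Answer: 15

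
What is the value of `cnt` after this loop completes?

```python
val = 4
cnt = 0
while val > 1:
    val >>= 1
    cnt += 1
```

Count right shifts until 1
`cnt` takes the values: 0 → 1 → 2

Answer: 2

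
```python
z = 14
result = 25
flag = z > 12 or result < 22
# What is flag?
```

Trace:
`z = 14` → z = 14
`result = 25` → result = 25
`flag = z > 12 or result < 22` → flag = True
So flag = True

Answer: True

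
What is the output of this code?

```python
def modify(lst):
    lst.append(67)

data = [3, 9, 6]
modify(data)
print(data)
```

Key concept: function modifies passed list.
Step by step:
`data = [3, 9, 6]` → data = [3, 9, 6]
`modify(data)` → data = [3, 9, 6, 67]
`print(data)` → prints [3, 9, 6, 67]

Answer: [3, 9, 6, 67]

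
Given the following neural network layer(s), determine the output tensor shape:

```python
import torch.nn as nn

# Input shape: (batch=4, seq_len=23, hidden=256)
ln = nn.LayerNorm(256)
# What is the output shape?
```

Input: (4, 23, 256) -> Output: (4, 23, 256)

Answer: (4, 23, 256)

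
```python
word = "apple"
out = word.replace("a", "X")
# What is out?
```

Trace:
`word = "apple"` → word = 'apple'
`out = word.replace("a", "X")` → out = 'Xpple'
So out = 'Xpple'

Answer: 'Xpple'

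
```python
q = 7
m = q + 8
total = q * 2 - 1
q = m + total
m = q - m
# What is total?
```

Trace:
`q = 7` → q = 7
`m = q + 8` → m = 15
`total = q * 2 - 1` → total = 13
`q = m + total` → q = 28
`m = q - m` → m = 13
So total = 13

Answer: 13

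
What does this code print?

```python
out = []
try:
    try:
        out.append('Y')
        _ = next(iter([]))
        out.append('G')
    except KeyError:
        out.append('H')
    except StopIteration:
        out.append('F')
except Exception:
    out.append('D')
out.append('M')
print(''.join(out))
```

Execution trace: 'Y' (inner try body) → 'F' (inner except StopIteration) → 'M' (after the try/except). Output: YFM

Answer: YFM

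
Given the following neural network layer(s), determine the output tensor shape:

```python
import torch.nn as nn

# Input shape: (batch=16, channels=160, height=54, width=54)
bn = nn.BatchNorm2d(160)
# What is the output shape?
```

Input: (16, 160, 54, 54) -> Output: (16, 160, 54, 54)

Answer: (16, 160, 54, 54)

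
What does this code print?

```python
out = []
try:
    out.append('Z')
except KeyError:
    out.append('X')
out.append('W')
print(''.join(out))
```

Execution trace: 'Z' (try body, no exception) → 'W' (after the try/except). Output: ZW

Answer: ZW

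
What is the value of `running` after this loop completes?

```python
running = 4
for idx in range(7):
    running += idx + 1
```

Start at 4, add 1 to 7 = 32
`running` takes the values: 4 → 5 → 7 → 10 → 14 → 19 → 25 → 32

Answer: 32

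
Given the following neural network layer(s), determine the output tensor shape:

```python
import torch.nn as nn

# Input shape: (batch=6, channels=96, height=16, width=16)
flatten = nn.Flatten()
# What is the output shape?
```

Input: (6, 96, 16, 16) -> Output: (6, 24576)

Answer: (6, 24576)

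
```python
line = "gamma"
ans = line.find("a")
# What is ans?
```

Trace:
`line = "gamma"` → line = 'gamma'
`ans = line.find("a")` → ans = 1
So ans = 1

Answer: 1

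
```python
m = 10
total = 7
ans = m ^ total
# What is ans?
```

Trace:
`m = 10` → m = 10
`total = 7` → total = 7
`ans = m ^ total` → ans = 13
So ans = 13

Answer: 13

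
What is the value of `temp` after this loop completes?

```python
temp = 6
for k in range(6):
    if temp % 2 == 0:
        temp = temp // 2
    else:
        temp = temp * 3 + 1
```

Collatz-style transformation from 6
`temp` takes the values: 6 → 3 → 10 → 5 → 16 → 8 → 4

Answer: 4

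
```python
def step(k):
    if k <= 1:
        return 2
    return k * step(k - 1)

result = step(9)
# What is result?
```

step(9) = 9 * 8 * 7 * 6 * 5 * 4 * 3 * 2 * 2 = 725760

Answer: 725760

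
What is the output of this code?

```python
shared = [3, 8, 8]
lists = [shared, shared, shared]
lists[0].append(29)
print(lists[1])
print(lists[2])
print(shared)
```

Key concept: list of same reference.
Step by step:
`shared = [3, 8, 8]` → shared = [3, 8, 8]
`lists = [shared, shared, shared]` → lists = [[3, 8, 8], [3, 8, 8], [3, 8, 8]]
`lists[0].append(29)` → shared = [3, 8, 8, 29]; lists = [[3, 8, 8, 29], [3, 8, 8, 29], [3, 8, 8, 29]]
`print(lists[1])` → prints [3, 8, 8, 29]
`print(lists[2])` → prints [3, 8, 8, 29]
`print(shared)` → prints [3, 8, 8, 29]

Answer:
[3, 8, 8, 29]
[3, 8, 8, 29]
[3, 8, 8, 29]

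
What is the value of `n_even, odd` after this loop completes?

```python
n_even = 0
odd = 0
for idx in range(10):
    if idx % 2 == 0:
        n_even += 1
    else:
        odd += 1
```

Count evens and odds in range(10)
`n_even, odd` takes the values: (0, 0) → (1, 0) → (1, 1) → (2, 1) → (2, 2) → (3, 2) → (3, 3) → (4, 3) → (4, 4) → (5, 4) → (5, 5)

Answer: 5, 5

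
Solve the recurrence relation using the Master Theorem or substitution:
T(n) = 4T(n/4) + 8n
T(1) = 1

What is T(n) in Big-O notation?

By Master Theorem: a=4, b=4, f(n)=8n. Since log_4(4) = 1 and f(n) = Θ(n^1), Case 2 applies. T(n) = O(n log n).

Answer: O(n log n)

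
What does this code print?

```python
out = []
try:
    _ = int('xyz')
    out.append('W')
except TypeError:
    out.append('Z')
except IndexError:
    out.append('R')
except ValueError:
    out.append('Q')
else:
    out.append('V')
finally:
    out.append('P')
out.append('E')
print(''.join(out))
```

Execution trace: 'Q' (except ValueError) → 'P' (finally) → 'E' (after the try/except). Output: QPE

Answer: QPE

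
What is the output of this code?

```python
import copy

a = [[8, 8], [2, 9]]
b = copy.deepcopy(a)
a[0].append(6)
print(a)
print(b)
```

Key concept: deep copy is fully independent.
Step by step:
`a = [[8, 8], [2, 9]]` → a = [[8, 8], [2, 9]]
`b = copy.deepcopy(a)` → b = [[8, 8], [2, 9]]
`a[0].append(6)` → a = [[8, 8, 6], [2, 9]]
`print(a)` → prints [[8, 8, 6], [2, 9]]
`print(b)` → prints [[8, 8], [2, 9]]

Answer:
[[8, 8, 6], [2, 9]]
[[8, 8], [2, 9]]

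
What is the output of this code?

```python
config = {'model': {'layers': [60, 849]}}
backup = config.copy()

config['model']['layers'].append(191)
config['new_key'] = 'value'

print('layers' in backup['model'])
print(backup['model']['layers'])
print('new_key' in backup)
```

Key concept: shallow copy gotcha with nested dict.
Step by step:
`config = {'model': {'layers': [60, 849]}}` → config = {'model': {'layers': [60, 849]}}
`backup = config.copy()` → backup = {'model': {'layers': [60, 849]}}
`config['model']['layers'].append(191)` → config = {'model': {'layers': [60, 849, 191]}}; backup = {'model': {'layers': [60, 849, 191]}}
`config['new_key'] = 'value'` → config = {'model': {'layers': [60, 849, 191]}, 'new_key': 'value'}
`print('layers' in backup['model'])` → prints True
`print(backup['model']['layers'])` → prints [60, 849, 191]
`print('new_key' in backup)` → prints False

Answer:
True
[60, 849, 191]
False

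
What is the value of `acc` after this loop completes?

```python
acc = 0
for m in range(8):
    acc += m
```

Sum of 0 to 7 = 28
`acc` takes the values: 0 → 1 → 3 → 6 → 10 → 15 → 21 → 28

Answer: 28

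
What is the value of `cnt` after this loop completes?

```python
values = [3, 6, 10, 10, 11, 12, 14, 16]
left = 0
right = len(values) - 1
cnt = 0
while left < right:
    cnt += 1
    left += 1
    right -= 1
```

Iterations until pointers meet (list length 8)
`cnt` takes the values: 0 → 1 → 2 → 3 → 4

Answer: 4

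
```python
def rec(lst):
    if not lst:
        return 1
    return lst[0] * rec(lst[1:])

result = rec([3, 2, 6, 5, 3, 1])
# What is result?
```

Product over [3, 2, 6, 5, 3, 1] = 3 * 2 * 6 * 5 * 3 * 1 = 540

Answer: 540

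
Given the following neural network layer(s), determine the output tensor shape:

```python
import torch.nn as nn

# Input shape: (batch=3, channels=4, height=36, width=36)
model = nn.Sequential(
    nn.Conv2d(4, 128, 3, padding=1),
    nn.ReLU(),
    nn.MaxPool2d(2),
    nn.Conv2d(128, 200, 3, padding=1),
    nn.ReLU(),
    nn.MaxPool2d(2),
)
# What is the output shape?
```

Input: (3, 4, 36, 36) -> after first Conv2d: (3, 128, 36, 36) -> after first MaxPool2d: (3, 128, 18, 18) -> after second Conv2d: (3, 200, 18, 18) -> Output: (3, 200, 9, 9)

Answer: (3, 200, 9, 9)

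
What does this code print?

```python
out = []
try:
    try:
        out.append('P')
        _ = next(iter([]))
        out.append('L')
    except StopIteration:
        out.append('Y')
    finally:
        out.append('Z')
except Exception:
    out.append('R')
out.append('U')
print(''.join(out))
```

Execution trace: 'P' (inner try body) → 'Y' (inner except StopIteration) → 'Z' (inner finally) → 'U' (after the try/except). Output: PYZU

Answer: PYZU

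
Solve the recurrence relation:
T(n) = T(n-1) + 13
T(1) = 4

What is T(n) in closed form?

Unrolling: T(n) = T(1) + 13·(n-1) = 4 + 13(n-1) = 13n - 9.

Answer: T(n) = 13n - 9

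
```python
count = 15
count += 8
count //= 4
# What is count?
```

Trace:
`count = 15` → count = 15
`count += 8` → count = 23
`count //= 4` → count = 5
So count = 5

Answer: 5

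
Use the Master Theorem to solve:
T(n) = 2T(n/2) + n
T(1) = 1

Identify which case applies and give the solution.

a=2, b=2, f(n)=n. log_2(2) = 1. Since c=1 = 1, Case 2 applies: T(n) = Θ(n^log_b(a) · log n) = O(n log n).

Answer: O(n log n) - Case 2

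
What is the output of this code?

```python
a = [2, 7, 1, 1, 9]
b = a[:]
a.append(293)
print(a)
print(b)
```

Key concept: slice [:] creates copy.
Step by step:
`a = [2, 7, 1, 1, 9]` → a = [2, 7, 1, 1, 9]
`b = a[:]` → b = [2, 7, 1, 1, 9]
`a.append(293)` → a = [2, 7, 1, 1, 9, 293]
`print(a)` → prints [2, 7, 1, 1, 9, 293]
`print(b)` → prints [2, 7, 1, 1, 9]

Answer:
[2, 7, 1, 1, 9, 293]
[2, 7, 1, 1, 9]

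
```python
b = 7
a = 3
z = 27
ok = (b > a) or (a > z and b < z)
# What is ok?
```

Trace:
`b = 7` → b = 7
`a = 3` → a = 3
`z = 27` → z = 27
`ok = (b > a) or (a > z and b < z)` → ok = True
So ok = True

Answer: True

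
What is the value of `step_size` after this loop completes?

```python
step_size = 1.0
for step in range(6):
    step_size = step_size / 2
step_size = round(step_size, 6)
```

Halving LR 6 times: 1 / 2^6
`step_size` takes the values: 1.0 → 0.5 → 0.25 → 0.125 → 0.0625 → 0.03125 → 0.015625

Answer: 0.015625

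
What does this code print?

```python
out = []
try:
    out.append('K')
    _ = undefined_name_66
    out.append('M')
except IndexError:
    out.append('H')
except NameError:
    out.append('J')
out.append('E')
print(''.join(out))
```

Execution trace: 'K' (try body) → 'J' (except NameError) → 'E' (after the try/except). Output: KJE

Answer: KJE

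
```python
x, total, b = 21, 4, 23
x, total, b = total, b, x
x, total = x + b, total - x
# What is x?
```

Trace:
`x, total, b = 21, 4, 23` → x = 21; total = 4; b = 23
`x, total, b = total, b, x` → x = 4; total = 23; b = 21
`x, total = x + b, total - x` → x = 25; total = 19
So x = 25

Answer: 25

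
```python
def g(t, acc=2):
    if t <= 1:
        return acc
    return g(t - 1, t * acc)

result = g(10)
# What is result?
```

Accumulator trace (n, acc): (10, 2) -> (9, 20) -> (8, 180) -> (7, 1440) -> (6, 10080) -> (5, 60480) -> (4, 302400) -> (3, 1209600) -> (2, 3628800) -> (1, 7257600) -> return 7257600

Answer: 7257600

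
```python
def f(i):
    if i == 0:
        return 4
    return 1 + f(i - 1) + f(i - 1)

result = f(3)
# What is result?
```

f(i) = 1 + 2·f(i-1), f(0)=4. Closed form: (4+1)·2^3 - 1 = 39.

Answer: 39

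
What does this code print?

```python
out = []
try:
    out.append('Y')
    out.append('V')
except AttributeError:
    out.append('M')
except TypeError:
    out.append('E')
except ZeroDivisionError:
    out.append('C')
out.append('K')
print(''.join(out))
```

Execution trace: 'Y' (try body) → 'V' (try body, no exception) → 'K' (after the try/except). Output: YVK

Answer: YVK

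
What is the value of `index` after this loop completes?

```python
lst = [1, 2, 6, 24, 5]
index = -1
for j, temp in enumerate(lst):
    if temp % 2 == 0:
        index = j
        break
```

First even number index in [1, 2, 6, 24, 5]
`index` takes the values: -1 → 1

Answer: 1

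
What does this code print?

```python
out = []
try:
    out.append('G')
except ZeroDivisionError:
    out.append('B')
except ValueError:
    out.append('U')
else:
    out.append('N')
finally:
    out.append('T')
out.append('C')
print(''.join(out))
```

Execution trace: 'G' (try body, no exception) → 'N' (else) → 'T' (finally) → 'C' (after the try/except). Output: GNTC

Answer: GNTC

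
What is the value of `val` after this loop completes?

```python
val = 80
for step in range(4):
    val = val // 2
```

Halve 4 times: 80 // 2^4 = 5
`val` takes the values: 80 → 40 → 20 → 10 → 5

Answer: 5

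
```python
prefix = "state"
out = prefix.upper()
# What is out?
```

Trace:
`prefix = "state"` → prefix = 'state'
`out = prefix.upper()` → out = 'STATE'
So out = 'STATE'

Answer: 'STATE'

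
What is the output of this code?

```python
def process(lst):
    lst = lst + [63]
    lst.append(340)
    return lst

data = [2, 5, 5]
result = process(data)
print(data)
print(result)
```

Key concept: rebinding parameter vs mutation.
Step by step:
`data = [2, 5, 5]` → data = [2, 5, 5]
`result = process(data)` → result = [2, 5, 5, 63, 340]
`print(data)` → prints [2, 5, 5]
`print(result)` → prints [2, 5, 5, 63, 340]

Answer:
[2, 5, 5]
[2, 5, 5, 63, 340]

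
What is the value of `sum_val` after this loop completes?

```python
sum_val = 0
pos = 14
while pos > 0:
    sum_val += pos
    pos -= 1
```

Sum 14 down to 1
`sum_val` takes the values: 0 → 14 → 27 → 39 → 50 → 60 → 69 → 77 → 84 → 90 → 95 → 99 → 102 → 104 → 105

Answer: 105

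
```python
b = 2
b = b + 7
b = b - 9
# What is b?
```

Trace:
`b = 2` → b = 2
`b = b + 7` → b = 9
`b = b - 9` → b = 0
So b = 0

Answer: 0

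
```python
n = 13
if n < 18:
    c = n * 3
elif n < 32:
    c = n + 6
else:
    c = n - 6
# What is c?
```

Trace:
`n = 13` → n = 13
`if n < 18: ...` → n < 18 is True → c = 39
So c = 39

Answer: 39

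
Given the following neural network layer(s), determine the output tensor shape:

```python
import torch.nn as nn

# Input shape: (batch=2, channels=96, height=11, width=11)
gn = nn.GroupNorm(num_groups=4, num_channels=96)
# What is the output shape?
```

Input: (2, 96, 11, 11) -> Output: (2, 96, 11, 11)

Answer: (2, 96, 11, 11)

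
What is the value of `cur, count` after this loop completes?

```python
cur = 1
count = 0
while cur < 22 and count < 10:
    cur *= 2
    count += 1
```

Double until >= 22 or 10 iterations
`cur, count` takes the values: (1, 0) → (2, 0) → (2, 1) → (4, 1) → (4, 2) → (8, 2) → (8, 3) → (16, 3) → (16, 4) → (32, 4) → (32, 5)

Answer: 32, 5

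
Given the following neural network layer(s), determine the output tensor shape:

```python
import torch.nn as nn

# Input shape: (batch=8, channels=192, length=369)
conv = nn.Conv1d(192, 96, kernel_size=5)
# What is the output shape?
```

Input: (8, 192, 369) -> Output: (8, 96, 365)

Answer: (8, 96, 365)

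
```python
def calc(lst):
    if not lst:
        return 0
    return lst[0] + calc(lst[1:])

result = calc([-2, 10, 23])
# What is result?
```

(-2) + 10 + 23 + 0 = 31

Answer: 31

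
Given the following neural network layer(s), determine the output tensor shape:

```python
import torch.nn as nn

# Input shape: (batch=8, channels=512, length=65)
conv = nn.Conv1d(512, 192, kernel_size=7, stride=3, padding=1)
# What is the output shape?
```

Input: (8, 512, 65) -> Output: (8, 192, 21)

Answer: (8, 192, 21)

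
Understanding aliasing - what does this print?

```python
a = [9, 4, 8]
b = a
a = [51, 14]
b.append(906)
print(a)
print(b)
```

Key concept: rebinding vs mutation: a is rebound to a new list, b still points at the original.
Step by step:
`a = [9, 4, 8]` → a = [9, 4, 8]
`b = a` → b = [9, 4, 8] (same object as a)
`a = [51, 14]` → a = [51, 14]
`b.append(906)` → b = [9, 4, 8, 906]
`print(a)` → prints [51, 14]
`print(b)` → prints [9, 4, 8, 906]

Answer:
[51, 14]
[9, 4, 8, 906]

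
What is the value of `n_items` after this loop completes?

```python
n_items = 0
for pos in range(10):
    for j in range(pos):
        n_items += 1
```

Triangle number: 0+1+2+...+9
`n_items` takes the values: 0 → 1 → 2 → 3 → 4 → 5 → 6 → 7 → 8 → 9 → 10 → 11 → 12 → 13 → 14 → 15 → 16 → 17 → 18 → 19 → 20 → 21 → 22 → 23 → 24 → 25 → 26 → 27 → 28 → 29 → … → 41 → 42 → 43 → 44 → 45

Answer: 45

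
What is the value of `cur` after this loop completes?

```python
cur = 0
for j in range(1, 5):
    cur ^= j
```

XOR of 1 to 4
`cur` takes the values: 0 → 1 → 3 → 0 → 4

Answer: 4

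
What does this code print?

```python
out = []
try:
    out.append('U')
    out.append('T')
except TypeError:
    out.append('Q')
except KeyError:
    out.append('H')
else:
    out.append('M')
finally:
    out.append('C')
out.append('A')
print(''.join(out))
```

Execution trace: 'U' (try body) → 'T' (try body, no exception) → 'M' (else) → 'C' (finally) → 'A' (after the try/except). Output: UTMCA

Answer: UTMCA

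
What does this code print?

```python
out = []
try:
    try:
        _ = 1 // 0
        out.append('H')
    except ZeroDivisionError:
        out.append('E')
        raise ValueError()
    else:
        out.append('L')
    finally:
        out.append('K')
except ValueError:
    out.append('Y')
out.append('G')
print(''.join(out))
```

Execution trace: 'E' (except ZeroDivisionError) → 'K' (finally) → 'Y' (outer except ValueError) → 'G' (after the try/except). Output: EKYG

Answer: EKYG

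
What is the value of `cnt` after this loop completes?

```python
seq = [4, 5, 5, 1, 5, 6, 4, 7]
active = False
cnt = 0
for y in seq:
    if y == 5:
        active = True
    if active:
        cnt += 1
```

Count elements after first 5 in [4, 5, 5, 1, 5, 6, 4, 7]
`cnt` takes the values: 0 → 1 → 2 → 3 → 4 → 5 → 6 → 7

Answer: 7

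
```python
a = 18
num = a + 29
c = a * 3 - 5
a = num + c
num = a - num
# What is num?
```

Trace:
`a = 18` → a = 18
`num = a + 29` → num = 47
`c = a * 3 - 5` → c = 49
`a = num + c` → a = 96
`num = a - num` → num = 49
So num = 49

Answer: 49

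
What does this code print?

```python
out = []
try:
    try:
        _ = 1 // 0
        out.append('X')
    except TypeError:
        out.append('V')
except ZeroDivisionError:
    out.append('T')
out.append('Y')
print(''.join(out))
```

Execution trace: 'T' (outer except ZeroDivisionError) → 'Y' (after the try/except). Output: TY

Answer: TY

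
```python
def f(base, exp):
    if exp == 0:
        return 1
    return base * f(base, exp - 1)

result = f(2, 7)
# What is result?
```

f(2, 7) = 2 * 2 * 2 * 2 * 2 * 2 * 2 = 128

Answer: 128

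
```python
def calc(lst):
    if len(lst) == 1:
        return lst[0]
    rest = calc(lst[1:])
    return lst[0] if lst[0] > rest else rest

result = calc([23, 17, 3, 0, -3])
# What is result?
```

Recursive max over [23, 17, 3, 0, -3] = 23

Answer: 23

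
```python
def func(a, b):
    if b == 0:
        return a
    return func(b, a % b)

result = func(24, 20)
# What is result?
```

func(24, 20) -> func(20, 4) -> func(4, 0) -> 4

Answer: 4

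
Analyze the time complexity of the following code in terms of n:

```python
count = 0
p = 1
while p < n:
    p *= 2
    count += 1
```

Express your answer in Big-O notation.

Each loop level contributes: log n. Multiplying the contributions gives O(log n).

Answer: O(log n)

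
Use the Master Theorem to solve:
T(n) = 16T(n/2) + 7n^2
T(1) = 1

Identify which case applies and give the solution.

a=16, b=2, f(n)=7n^2. log_2(16) = 4. Since c=2 < 4, Case 1 applies: T(n) = Θ(n^log_b(a)) = O(n^4).

Answer: O(n^4) - Case 1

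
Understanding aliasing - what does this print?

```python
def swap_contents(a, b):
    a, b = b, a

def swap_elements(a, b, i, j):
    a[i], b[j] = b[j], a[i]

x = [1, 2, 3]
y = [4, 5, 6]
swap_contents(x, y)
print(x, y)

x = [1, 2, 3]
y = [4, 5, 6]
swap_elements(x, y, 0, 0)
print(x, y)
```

Key concept: parameter rebinding vs mutation.
Step by step:
`x = [1, 2, 3]` → x = [1, 2, 3]
`y = [4, 5, 6]` → y = [4, 5, 6]
`swap_contents(x, y)` → no visible change to tracked variables
`print(x, y)` → prints [1, 2, 3] [4, 5, 6]
`x = [1, 2, 3]` → x = [1, 2, 3]
`y = [4, 5, 6]` → y = [4, 5, 6]
`swap_elements(x, y, 0, 0)` → x = [4, 2, 3]; y = [1, 5, 6]
`print(x, y)` → prints [4, 2, 3] [1, 5, 6]

Answer:
[1, 2, 3] [4, 5, 6]
[4, 2, 3] [1, 5, 6]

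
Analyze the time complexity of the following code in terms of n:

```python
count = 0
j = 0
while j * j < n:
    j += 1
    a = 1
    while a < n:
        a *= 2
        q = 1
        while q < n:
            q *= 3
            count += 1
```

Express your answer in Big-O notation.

Each loop level contributes: √n × log n × log n. Multiplying the contributions gives O(√n log² n).

Answer: O(√n log² n)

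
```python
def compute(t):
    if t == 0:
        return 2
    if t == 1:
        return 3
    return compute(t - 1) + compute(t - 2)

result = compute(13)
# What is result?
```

Build up from base cases: compute(0)=2, compute(1)=3, compute(2)=5, compute(3)=8, compute(4)=13, compute(5)=21, compute(6)=34, ..., compute(13)=987

Answer: 987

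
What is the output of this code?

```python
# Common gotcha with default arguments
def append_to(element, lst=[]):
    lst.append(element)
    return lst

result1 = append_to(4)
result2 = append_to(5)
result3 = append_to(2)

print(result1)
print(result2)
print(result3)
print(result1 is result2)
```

Key concept: mutable default argument gotcha.
Step by step:
`result1 = append_to(4)` → result1 = [4]
`result2 = append_to(5)` → result1 = [4, 5] (same object as result2); result2 = [4, 5] (same object as result1)
`result3 = append_to(2)` → result1 = [4, 5, 2] (same object as result2, result3); result2 = [4, 5, 2] (same object as result1, result3); result3 = [4, 5, 2] (same object as result1, result2)
`print(result1)` → prints [4, 5, 2]
`print(result2)` → prints [4, 5, 2]
`print(result3)` → prints [4, 5, 2]
`print(result1 is result2)` → prints True

Answer:
[4, 5, 2]
[4, 5, 2]
[4, 5, 2]
True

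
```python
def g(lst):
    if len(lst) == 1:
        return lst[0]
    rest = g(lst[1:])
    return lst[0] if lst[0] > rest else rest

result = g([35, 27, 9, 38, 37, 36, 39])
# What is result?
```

Recursive max over [35, 27, 9, 38, 37, 36, 39] = 39

Answer: 39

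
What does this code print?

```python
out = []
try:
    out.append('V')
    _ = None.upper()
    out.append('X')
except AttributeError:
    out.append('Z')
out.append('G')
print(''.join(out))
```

Execution trace: 'V' (try body) → 'Z' (except AttributeError) → 'G' (after the try/except). Output: VZG

Answer: VZG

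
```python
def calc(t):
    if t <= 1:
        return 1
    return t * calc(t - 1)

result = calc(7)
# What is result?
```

calc(7) = 7 * 6 * 5 * 4 * 3 * 2 * 1 = 5040

Answer: 5040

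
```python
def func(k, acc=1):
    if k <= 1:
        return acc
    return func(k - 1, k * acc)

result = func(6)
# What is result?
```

Accumulator trace (n, acc): (6, 1) -> (5, 6) -> (4, 30) -> (3, 120) -> (2, 360) -> (1, 720) -> return 720

Answer: 720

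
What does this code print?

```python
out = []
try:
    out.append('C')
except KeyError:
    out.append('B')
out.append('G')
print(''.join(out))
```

Execution trace: 'C' (try body, no exception) → 'G' (after the try/except). Output: CG

Answer: CG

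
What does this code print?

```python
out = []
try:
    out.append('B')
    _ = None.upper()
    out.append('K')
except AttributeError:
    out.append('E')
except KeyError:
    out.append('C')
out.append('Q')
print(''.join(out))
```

Execution trace: 'B' (try body) → 'E' (except AttributeError) → 'Q' (after the try/except). Output: BEQ

Answer: BEQ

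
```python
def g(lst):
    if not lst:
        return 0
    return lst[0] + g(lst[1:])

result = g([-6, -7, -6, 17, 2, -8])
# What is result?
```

(-6) + (-7) + (-6) + 17 + 2 + (-8) + 0 = -8

Answer: -8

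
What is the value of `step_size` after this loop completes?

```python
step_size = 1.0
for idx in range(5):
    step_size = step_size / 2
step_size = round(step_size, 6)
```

Halving LR 5 times: 1 / 2^5
`step_size` takes the values: 1.0 → 0.5 → 0.25 → 0.125 → 0.0625 → 0.03125

Answer: 0.03125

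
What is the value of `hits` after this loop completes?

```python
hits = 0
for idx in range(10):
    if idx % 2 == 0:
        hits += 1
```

Count numbers divisible by 2 in range(10)
`hits` takes the values: 0 → 1 → 2 → 3 → 4 → 5

Answer: 5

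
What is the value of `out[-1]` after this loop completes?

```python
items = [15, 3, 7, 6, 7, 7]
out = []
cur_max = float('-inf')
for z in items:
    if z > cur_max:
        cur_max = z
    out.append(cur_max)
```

Running max ends at 15
`out` takes the values: [] → [15] → [15, 15] → [15, 15, 15] → [15, 15, 15, 15] → [15, 15, 15, 15, 15] → [15, 15, 15, 15, 15, 15]
So `out[-1]` = 15

Answer: 15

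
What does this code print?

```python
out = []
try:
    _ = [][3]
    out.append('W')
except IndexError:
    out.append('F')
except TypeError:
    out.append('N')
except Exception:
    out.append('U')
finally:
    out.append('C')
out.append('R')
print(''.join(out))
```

Execution trace: 'F' (except IndexError) → 'C' (finally) → 'R' (after the try/except). Output: FCR

Answer: FCR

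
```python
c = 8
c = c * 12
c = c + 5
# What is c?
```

Trace:
`c = 8` → c = 8
`c = c * 12` → c = 96
`c = c + 5` → c = 101
So c = 101

Answer: 101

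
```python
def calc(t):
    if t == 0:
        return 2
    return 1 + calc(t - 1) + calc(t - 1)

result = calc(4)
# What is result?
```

calc(t) = 1 + 2·calc(t-1), calc(0)=2. Closed form: (2+1)·2^4 - 1 = 47.

Answer: 47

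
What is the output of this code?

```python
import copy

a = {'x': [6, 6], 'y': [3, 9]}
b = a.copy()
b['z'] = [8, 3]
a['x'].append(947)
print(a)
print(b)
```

Key concept: shallow copy of dict with mutable values.
Step by step:
`a = {'x': [6, 6], 'y': [3, 9]}` → a = {'x': [6, 6], 'y': [3, 9]}
`b = a.copy()` → b = {'x': [6, 6], 'y': [3, 9]}
`b['z'] = [8, 3]` → b = {'x': [6, 6], 'y': [3, 9], 'z': [8, 3]}
`a['x'].append(947)` → a = {'x': [6, 6, 947], 'y': [3, 9]}; b = {'x': [6, 6, 947], 'y': [3, 9], 'z': [8, 3]}
`print(a)` → prints {'x': [6, 6, 947], 'y': [3, 9]}
`print(b)` → prints {'x': [6, 6, 947], 'y': [3, 9], 'z': [8, 3]}

Answer:
{'x': [6, 6, 947], 'y': [3, 9]}
{'x': [6, 6, 947], 'y': [3, 9], 'z': [8, 3]}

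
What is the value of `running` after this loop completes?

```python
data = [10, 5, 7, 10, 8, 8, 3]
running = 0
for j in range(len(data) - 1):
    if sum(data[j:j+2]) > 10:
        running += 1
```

Count windows with sum > 10
`running` takes the values: 0 → 1 → 2 → 3 → 4 → 5 → 6

Answer: 6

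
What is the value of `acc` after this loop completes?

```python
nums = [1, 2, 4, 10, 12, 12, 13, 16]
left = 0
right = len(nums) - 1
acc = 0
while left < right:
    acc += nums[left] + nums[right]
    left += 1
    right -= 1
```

Sum of pairs from ends
`acc` takes the values: 0 → 17 → 32 → 48 → 70

Answer: 70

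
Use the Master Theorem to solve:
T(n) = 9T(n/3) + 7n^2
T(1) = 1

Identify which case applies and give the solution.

a=9, b=3, f(n)=7n^2. log_3(9) = 2. Since c=2 = 2, Case 2 applies: T(n) = Θ(n^log_b(a) · log n) = O(n^2 log n).

Answer: O(n^2 log n) - Case 2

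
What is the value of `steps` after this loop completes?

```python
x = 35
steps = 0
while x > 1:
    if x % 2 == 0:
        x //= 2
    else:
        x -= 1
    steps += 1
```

Steps to reduce 35 to 1
`steps` takes the values: 0 → 1 → 2 → 3 → 4 → 5 → 6 → 7

Answer: 7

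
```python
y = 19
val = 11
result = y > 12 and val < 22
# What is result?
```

Trace:
`y = 19` → y = 19
`val = 11` → val = 11
`result = y > 12 and val < 22` → result = True
So result = True

Answer: True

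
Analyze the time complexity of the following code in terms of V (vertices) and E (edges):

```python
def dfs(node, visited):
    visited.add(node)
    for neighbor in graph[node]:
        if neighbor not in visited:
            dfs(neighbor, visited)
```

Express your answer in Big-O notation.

This is Depth-first search (recursive). Time complexity: O(V + E).

Answer: O(V + E)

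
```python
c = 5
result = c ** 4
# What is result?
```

Trace:
`c = 5` → c = 5
`result = c ** 4` → result = 625
So result = 625

Answer: 625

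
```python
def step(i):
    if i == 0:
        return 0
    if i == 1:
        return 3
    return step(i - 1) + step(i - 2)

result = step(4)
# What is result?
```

Build up from base cases: step(0)=0, step(1)=3, step(2)=3, step(3)=6, step(4)=9

Answer: 9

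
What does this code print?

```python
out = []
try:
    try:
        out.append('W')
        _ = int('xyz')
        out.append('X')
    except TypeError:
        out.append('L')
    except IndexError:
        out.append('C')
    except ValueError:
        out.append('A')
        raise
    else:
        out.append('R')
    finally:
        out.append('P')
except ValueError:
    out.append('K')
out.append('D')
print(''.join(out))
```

Execution trace: 'W' (inner try body) → 'A' (inner except ValueError) → 'P' (inner finally) → 'K' (outer except ValueError) → 'D' (after the try/except). Output: WAPKD

Answer: WAPKD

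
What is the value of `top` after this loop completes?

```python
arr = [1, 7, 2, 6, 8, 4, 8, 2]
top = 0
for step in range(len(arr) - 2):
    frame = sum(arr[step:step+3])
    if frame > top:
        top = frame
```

Max sum of 3-element window in [1, 7, 2, 6, 8, 4, 8, 2]
`top` takes the values: 0 → 10 → 15 → 16 → 18 → 20

Answer: 20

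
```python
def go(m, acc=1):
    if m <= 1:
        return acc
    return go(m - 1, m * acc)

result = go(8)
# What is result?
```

Accumulator trace (n, acc): (8, 1) -> (7, 8) -> (6, 56) -> (5, 336) -> (4, 1680) -> (3, 6720) -> (2, 20160) -> (1, 40320) -> return 40320

Answer: 40320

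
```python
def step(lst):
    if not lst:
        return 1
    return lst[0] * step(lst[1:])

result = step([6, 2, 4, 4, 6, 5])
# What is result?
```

Product over [6, 2, 4, 4, 6, 5] = 6 * 2 * 4 * 4 * 6 * 5 = 5760

Answer: 5760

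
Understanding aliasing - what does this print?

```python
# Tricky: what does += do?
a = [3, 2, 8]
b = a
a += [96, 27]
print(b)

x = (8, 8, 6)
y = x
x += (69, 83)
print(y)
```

Key concept: += behavior differs for mutable vs immutable.
Step by step:
`a = [3, 2, 8]` → a = [3, 2, 8]
`b = a` → b = [3, 2, 8] (same object as a)
`a += [96, 27]` → a = [3, 2, 8, 96, 27] (same object as b); b = [3, 2, 8, 96, 27] (same object as a)
`print(b)` → prints [3, 2, 8, 96, 27]
`x = (8, 8, 6)` → x = (8, 8, 6)
`y = x` → y = (8, 8, 6)
`x += (69, 83)` → x = (8, 8, 6, 69, 83)
`print(y)` → prints (8, 8, 6)

Answer:
[3, 2, 8, 96, 27]
(8, 8, 6)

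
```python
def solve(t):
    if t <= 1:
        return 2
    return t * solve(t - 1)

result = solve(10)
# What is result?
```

solve(10) = 10 * 9 * 8 * 7 * 6 * 5 * 4 * 3 * 2 * 2 = 7257600

Answer: 7257600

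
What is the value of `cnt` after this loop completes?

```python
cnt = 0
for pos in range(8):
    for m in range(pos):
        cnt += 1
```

Triangle number: 0+1+2+...+7
`cnt` takes the values: 0 → 1 → 2 → 3 → 4 → 5 → 6 → 7 → 8 → 9 → 10 → 11 → 12 → 13 → 14 → 15 → 16 → 17 → 18 → 19 → 20 → 21 → 22 → 23 → 24 → 25 → 26 → 27 → 28

Answer: 28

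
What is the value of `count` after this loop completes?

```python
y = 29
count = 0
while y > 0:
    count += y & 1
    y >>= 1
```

Count set bits in 29 (binary: 0b11101)
`count` takes the values: 0 → 1 → 2 → 3 → 4

Answer: 4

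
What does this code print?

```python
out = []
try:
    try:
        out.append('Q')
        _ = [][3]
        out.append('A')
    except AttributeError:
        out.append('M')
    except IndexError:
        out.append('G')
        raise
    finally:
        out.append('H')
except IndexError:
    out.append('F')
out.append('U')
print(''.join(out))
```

Execution trace: 'Q' (inner try body) → 'G' (inner except IndexError) → 'H' (inner finally) → 'F' (outer except IndexError) → 'U' (after the try/except). Output: QGHFU

Answer: QGHFU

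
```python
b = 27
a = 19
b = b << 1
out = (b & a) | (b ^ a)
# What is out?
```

Trace:
`b = 27` → b = 27
`a = 19` → a = 19
`b = b << 1` → b = 54
`out = (b & a) | (b ^ a)` → out = 55
So out = 55

Answer: 55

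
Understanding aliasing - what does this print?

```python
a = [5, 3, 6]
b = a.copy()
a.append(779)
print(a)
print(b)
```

Key concept: list.copy() creates independent copy.
Step by step:
`a = [5, 3, 6]` → a = [5, 3, 6]
`b = a.copy()` → b = [5, 3, 6]
`a.append(779)` → a = [5, 3, 6, 779]
`print(a)` → prints [5, 3, 6, 779]
`print(b)` → prints [5, 3, 6]

Answer:
[5, 3, 6, 779]
[5, 3, 6]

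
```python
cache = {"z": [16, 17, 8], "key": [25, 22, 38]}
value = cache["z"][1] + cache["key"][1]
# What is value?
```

Trace:
`cache = {"z": [16, 17, 8], "key": [25, 22, 38]}` → cache = {'z': [16, 17, 8], 'key': [25, 22, 38]}
`value = cache["z"][1] + cache["key"][1]` → value = 39
So value = 39

Answer: 39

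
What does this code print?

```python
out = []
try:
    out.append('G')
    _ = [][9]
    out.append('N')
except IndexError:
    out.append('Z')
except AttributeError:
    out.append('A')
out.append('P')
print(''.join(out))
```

Execution trace: 'G' (try body) → 'Z' (except IndexError) → 'P' (after the try/except). Output: GZP

Answer: GZP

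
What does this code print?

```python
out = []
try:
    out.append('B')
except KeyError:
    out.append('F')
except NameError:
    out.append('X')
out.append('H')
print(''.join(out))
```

Execution trace: 'B' (try body, no exception) → 'H' (after the try/except). Output: BH

Answer: BH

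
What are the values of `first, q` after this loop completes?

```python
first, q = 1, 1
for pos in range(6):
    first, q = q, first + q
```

Fibonacci: after 6 iterations
`first, q` takes the values: (1, 1) → (1, 2) → (2, 3) → (3, 5) → (5, 8) → (8, 13) → (13, 21)

Answer: 13, 21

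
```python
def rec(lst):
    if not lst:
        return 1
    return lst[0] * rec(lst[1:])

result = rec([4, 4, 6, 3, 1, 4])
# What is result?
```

Product over [4, 4, 6, 3, 1, 4] = 4 * 4 * 6 * 3 * 1 * 4 = 1152

Answer: 1152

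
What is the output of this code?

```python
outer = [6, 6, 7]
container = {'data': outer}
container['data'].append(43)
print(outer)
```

Key concept: dict holds reference to list.
Step by step:
`outer = [6, 6, 7]` → outer = [6, 6, 7]
`container = {'data': outer}` → container = {'data': [6, 6, 7]}
`container['data'].append(43)` → outer = [6, 6, 7, 43]; container = {'data': [6, 6, 7, 43]}
`print(outer)` → prints [6, 6, 7, 43]

Answer: [6, 6, 7, 43]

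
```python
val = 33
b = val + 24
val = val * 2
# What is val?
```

Trace:
`val = 33` → val = 33
`b = val + 24` → b = 57
`val = val * 2` → val = 66
So val = 66

Answer: 66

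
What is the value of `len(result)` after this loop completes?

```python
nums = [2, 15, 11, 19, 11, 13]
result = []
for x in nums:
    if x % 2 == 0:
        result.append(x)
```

Count even numbers in [2, 15, 11, 19, 11, 13]
`result` takes the values: [] → [2]
So `len(result)` = 1

Answer: 1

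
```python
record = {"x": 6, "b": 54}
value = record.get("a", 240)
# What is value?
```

Trace:
`record = {"x": 6, "b": 54}` → record = {'x': 6, 'b': 54}
`value = record.get("a", 240)` → value = 240
So value = 240

Answer: 240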